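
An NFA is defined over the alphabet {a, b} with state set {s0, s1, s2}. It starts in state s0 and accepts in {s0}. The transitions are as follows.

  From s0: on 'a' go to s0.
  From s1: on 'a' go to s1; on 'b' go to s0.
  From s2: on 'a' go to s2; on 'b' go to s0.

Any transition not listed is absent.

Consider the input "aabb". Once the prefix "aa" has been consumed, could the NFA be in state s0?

Yes

Start in {s0}.
Read 'a': s0→{s0}; now {s0}.
Read 'a': s0→{s0}; now {s0}.
State s0 is in {s0}.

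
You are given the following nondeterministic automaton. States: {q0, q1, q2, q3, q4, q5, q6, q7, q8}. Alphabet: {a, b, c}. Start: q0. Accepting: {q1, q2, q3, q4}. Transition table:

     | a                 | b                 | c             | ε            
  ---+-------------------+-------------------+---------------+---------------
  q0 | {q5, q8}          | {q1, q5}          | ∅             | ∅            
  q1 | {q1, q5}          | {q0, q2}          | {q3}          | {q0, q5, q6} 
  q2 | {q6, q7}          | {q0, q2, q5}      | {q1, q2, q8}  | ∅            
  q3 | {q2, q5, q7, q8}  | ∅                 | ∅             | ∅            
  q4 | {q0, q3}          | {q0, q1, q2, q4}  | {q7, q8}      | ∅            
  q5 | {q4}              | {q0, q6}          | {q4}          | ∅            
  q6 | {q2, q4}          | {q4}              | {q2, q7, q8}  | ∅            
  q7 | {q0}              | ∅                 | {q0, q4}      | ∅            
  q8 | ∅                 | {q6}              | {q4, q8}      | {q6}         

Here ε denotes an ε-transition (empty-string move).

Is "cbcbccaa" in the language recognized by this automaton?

Start in {q0}.
Read 'c': q0→∅; now ∅.
The set is empty and remains empty for the remaining 7 symbols.
The final set ∅ contains no accepting state.

No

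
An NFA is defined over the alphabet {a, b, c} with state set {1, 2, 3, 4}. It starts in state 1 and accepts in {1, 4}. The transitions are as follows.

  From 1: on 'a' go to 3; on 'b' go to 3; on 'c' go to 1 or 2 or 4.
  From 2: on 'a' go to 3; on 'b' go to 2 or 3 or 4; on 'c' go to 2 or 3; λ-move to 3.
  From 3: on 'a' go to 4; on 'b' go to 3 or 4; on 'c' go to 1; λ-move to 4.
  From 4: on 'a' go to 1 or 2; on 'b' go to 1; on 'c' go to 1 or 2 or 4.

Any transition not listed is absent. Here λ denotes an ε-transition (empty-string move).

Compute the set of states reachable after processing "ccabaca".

Start in {1}.
Read 'c': {1} → {1, 2, 3, 4}.
Read 'c': {1, 2, 3, 4} → {1, 2, 3, 4}.
Read 'a': {1, 2, 3, 4} → {1, 2, 3, 4}.
Read 'b': {1, 2, 3, 4} → {1, 2, 3, 4}.
Read 'a': {1, 2, 3, 4} → {1, 2, 3, 4}.
Read 'c': {1, 2, 3, 4} → {1, 2, 3, 4}.
Read 'a': {1, 2, 3, 4} → {1, 2, 3, 4}.

{1, 2, 3, 4}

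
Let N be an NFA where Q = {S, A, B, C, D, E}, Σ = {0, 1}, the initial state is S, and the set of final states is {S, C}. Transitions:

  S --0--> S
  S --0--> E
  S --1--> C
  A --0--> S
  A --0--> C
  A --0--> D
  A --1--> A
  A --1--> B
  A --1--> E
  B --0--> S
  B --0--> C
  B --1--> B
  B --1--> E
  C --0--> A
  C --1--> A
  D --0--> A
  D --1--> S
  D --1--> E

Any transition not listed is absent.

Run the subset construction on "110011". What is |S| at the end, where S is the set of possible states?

3

Start in {S}.
Read '1': {S} → {C}.
Read '1': {C} → {A}.
Read '0': {A} → {S, C, D}.
Read '0': {S, C, D} → {S, A, E}.
Read '1': {S, A, E} → {A, B, C, E}.
Read '1': {A, B, C, E} → {A, B, E}.
That set has 3 states.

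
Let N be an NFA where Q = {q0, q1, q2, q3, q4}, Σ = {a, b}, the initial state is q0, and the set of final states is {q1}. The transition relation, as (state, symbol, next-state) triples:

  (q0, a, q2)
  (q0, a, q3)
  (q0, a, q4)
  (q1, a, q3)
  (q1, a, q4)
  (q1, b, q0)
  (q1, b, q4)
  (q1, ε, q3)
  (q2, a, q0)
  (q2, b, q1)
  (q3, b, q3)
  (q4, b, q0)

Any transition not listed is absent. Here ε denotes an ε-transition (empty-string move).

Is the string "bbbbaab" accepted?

No

Start in {q0}.
Read 'b': q0→∅; now ∅.
The set is empty and remains empty for the remaining 6 symbols.
The final set ∅ contains no accepting state.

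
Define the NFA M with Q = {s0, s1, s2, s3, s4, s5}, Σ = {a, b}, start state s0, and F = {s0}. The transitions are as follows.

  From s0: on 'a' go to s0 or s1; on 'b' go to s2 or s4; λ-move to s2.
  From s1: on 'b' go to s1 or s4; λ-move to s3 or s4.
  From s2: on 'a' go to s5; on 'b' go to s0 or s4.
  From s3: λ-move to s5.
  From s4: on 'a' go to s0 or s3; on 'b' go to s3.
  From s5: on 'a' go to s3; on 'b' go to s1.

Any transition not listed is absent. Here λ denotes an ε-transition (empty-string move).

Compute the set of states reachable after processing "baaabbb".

Start: ε-closure({s0}) = {s0, s2}.
Read 'b': {s0, s2} → {s0, s2, s4}.
Read 'a': {s0, s2, s4} → {s0, s1, s2, s3, s4, s5}.
Read 'a': {s0, s1, s2, s3, s4, s5} → {s0, s1, s2, s3, s4, s5}.
Read 'a': {s0, s1, s2, s3, s4, s5} → {s0, s1, s2, s3, s4, s5}.
Read 'b': {s0, s1, s2, s3, s4, s5} → {s0, s1, s2, s3, s4, s5}.
Read 'b': {s0, s1, s2, s3, s4, s5} → {s0, s1, s2, s3, s4, s5}.
Read 'b': {s0, s1, s2, s3, s4, s5} → {s0, s1, s2, s3, s4, s5}.

{s0, s1, s2, s3, s4, s5}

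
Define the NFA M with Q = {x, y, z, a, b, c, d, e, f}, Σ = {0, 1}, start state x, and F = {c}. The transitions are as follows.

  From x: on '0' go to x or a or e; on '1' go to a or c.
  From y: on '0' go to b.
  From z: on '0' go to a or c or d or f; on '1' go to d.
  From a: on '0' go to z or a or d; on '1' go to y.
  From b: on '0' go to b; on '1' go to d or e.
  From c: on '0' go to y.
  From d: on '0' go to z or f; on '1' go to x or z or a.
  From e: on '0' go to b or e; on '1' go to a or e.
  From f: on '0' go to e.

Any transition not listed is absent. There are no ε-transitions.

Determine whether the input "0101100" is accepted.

Start in {x}.
Read '0': x→{x, a, e}; now {x, a, e}.
Read '1': x→{a, c}, a→{y}, e→{a, e}; now {y, a, c, e}.
Read '0': y→{b}, a→{z, a, d}, c→{y}, e→{b, e}; now {y, z, a, b, d, e}.
Read '1': y→∅, z→{d}, a→{y}, b→{d, e}, d→{x, z, a}, e→{a, e}; now {x, y, z, a, d, e}.
Read '1': x→{a, c}, y→∅, z→{d}, a→{y}, d→{x, z, a}, e→{a, e}; now {x, y, z, a, c, d, e}.
Read '0': x→{x, a, e}, y→{b}, z→{a, c, d, f}, a→{z, a, d}, c→{y}, d→{z, f}, e→{b, e}; now {x, y, z, a, b, c, d, e, f}.
Read '0': x→{x, a, e}, y→{b}, z→{a, c, d, f}, a→{z, a, d}, b→{b}, c→{y}, d→{z, f}, e→{b, e}, f→{e}; now {x, y, z, a, b, c, d, e, f}.
The final set {x, y, z, a, b, c, d, e, f} contains the accepting state c.

Yes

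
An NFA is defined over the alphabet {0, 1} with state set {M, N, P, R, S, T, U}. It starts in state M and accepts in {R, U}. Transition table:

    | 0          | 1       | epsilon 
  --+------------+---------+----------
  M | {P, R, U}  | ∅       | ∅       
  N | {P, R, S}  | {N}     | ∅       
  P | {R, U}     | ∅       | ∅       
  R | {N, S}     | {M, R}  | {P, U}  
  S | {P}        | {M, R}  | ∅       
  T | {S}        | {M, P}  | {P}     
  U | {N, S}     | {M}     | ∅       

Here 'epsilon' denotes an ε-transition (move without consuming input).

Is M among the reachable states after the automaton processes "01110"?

Start in {M}.
Read '0': {M} → {P, R, U}.
Read '1': {P, R, U} → {M, P, R, U}.
Read '1': {M, P, R, U} → {M, P, R, U}.
Read '1': {M, P, R, U} → {M, P, R, U}.
Read '0': {M, P, R, U} → {N, P, R, S, U}.
State M is not in {N, P, R, S, U}.

No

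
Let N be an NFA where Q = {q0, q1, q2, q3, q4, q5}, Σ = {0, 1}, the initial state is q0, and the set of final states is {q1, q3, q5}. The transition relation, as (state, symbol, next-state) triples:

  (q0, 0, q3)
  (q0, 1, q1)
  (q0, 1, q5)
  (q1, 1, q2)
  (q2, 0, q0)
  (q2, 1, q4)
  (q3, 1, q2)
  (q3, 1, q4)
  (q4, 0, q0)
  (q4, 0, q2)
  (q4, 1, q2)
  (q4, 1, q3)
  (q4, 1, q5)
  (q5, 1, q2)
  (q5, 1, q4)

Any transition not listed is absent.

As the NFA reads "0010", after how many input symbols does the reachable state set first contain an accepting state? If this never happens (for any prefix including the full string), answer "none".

Start in {q0}.
Read '0': {q0} → {q3}.
None of the earlier sets intersect F, but {q3} does.

1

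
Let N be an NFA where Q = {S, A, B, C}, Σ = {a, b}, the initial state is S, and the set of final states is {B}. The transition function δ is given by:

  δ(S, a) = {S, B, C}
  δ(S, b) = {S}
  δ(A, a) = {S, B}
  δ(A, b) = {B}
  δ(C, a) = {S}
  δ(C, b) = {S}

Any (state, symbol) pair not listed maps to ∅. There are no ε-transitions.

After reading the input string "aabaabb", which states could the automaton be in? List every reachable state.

{S}

Start in {S}.
Read 'a': S→{S, B, C}; now {S, B, C}.
Read 'a': S→{S, B, C}, B→∅, C→{S}; now {S, B, C}.
Read 'b': S→{S}, B→∅, C→{S}; now {S}.
Read 'a': S→{S, B, C}; now {S, B, C}.
Read 'a': S→{S, B, C}, B→∅, C→{S}; now {S, B, C}.
Read 'b': S→{S}, B→∅, C→{S}; now {S}.
Read 'b': S→{S}; now {S}.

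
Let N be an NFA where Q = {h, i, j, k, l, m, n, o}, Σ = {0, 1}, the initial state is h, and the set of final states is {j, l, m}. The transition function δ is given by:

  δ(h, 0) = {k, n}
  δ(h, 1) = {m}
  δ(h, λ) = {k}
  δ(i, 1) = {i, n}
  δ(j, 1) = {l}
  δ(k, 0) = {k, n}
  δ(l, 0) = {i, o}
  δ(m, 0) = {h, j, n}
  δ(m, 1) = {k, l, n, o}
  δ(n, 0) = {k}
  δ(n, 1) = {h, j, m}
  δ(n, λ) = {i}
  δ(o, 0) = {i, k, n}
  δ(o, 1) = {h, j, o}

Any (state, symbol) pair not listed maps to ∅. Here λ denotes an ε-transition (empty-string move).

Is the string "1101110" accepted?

Start: ε-closure({h}) = {h, k}.
Read '1': h→{m}, k→∅; now {m}.
Read '1': m→{k, l, n, o}; union {k, l, n, o}; ε-closure = {i, k, l, n, o}.
Read '0': i→∅, k→{k, n}, l→{i, o}, n→{k}, o→{i, k, n}; now {i, k, n, o}.
Read '1': i→{i, n}, k→∅, n→{h, j, m}, o→{h, j, o}; union {h, i, j, m, n, o}; ε-closure = {h, i, j, k, m, n, o}.
Read '1': h→{m}, i→{i, n}, j→{l}, k→∅, m→{k, l, n, o}, n→{h, j, m}, o→{h, j, o}; now {h, i, j, k, l, m, n, o}.
Read '1': h→{m}, i→{i, n}, j→{l}, k→∅, l→∅, m→{k, l, n, o}, n→{h, j, m}, o→{h, j, o}; now {h, i, j, k, l, m, n, o}.
Read '0': h→{k, n}, i→∅, j→∅, k→{k, n}, l→{i, o}, m→{h, j, n}, n→{k}, o→{i, k, n}; now {h, i, j, k, n, o}.
The final set {h, i, j, k, n, o} contains the accepting state j.

Yes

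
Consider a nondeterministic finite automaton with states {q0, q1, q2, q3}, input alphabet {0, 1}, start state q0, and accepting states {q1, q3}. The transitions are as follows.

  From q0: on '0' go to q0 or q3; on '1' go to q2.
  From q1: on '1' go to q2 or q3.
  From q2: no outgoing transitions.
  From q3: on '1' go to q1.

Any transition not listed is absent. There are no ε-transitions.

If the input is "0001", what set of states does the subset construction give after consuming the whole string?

{q1, q2}

Start in {q0}.
Read '0': q0→{q0, q3}; now {q0, q3}.
Read '0': q0→{q0, q3}, q3→∅; now {q0, q3}.
Read '0': q0→{q0, q3}, q3→∅; now {q0, q3}.
Read '1': q0→{q2}, q3→{q1}; now {q1, q2}.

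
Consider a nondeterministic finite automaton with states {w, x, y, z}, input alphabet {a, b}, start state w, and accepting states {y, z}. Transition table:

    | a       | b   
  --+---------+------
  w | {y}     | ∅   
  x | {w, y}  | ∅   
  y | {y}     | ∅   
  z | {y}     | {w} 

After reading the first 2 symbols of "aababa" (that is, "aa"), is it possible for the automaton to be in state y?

Yes

Start in {w}.
Read 'a': w→{y}; now {y}.
Read 'a': y→{y}; now {y}.
State y is in {y}.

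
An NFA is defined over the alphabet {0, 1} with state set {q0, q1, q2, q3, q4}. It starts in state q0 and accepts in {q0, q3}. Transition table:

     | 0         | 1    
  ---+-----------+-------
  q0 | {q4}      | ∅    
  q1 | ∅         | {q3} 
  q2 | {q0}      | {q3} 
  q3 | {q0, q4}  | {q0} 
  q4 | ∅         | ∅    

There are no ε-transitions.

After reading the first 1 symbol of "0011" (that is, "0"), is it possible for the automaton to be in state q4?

Start in {q0}.
Read '0': q0→{q4}; now {q4}.
State q4 is in {q4}.

Yes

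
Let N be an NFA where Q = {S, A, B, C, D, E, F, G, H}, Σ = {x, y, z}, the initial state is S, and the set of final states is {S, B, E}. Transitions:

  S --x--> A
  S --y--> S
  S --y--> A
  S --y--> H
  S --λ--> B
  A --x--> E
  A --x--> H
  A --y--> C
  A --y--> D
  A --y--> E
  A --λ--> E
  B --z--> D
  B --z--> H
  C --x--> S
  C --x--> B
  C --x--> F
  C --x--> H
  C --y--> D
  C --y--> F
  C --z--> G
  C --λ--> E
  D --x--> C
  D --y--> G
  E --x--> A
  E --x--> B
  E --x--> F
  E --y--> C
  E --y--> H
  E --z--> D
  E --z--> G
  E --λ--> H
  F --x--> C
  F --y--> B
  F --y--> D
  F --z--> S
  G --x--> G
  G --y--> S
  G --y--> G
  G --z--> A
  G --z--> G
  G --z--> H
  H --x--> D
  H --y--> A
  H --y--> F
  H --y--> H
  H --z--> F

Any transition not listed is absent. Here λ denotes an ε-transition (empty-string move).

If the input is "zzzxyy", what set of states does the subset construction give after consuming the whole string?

{A, B, C, D, E, F, G, H}

Start: ε-closure({S}) = {S, B}.
Read 'z': S→∅, B→{D, H}; now {D, H}.
Read 'z': D→∅, H→{F}; now {F}.
Read 'z': F→{S}; union {S}; ε-closure = {S, B}.
Read 'x': S→{A}, B→∅; union {A}; ε-closure = {A, E, H}.
Read 'y': A→{C, D, E}, E→{C, H}, H→{A, F, H}; now {A, C, D, E, F, H}.
Read 'y': A→{C, D, E}, C→{D, F}, D→{G}, E→{C, H}, F→{B, D}, H→{A, F, H}; now {A, B, C, D, E, F, G, H}.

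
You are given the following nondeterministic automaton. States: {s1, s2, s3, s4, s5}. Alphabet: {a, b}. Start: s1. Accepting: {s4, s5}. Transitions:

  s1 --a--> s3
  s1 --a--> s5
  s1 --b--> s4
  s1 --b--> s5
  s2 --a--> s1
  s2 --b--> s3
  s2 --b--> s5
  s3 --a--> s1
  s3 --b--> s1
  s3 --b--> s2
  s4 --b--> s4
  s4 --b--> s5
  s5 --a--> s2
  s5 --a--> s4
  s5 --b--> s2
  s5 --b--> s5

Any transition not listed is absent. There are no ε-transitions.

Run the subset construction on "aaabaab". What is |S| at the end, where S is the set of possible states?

Start in {s1}.
Read 'a': {s1} → {s3, s5}.
Read 'a': {s3, s5} → {s1, s2, s4}.
Read 'a': {s1, s2, s4} → {s1, s3, s5}.
Read 'b': {s1, s3, s5} → {s1, s2, s4, s5}.
Read 'a': {s1, s2, s4, s5} → {s1, s2, s3, s4, s5}.
Read 'a': {s1, s2, s3, s4, s5} → {s1, s2, s3, s4, s5}.
Read 'b': {s1, s2, s3, s4, s5} → {s1, s2, s3, s4, s5}.
That set has 5 states.

5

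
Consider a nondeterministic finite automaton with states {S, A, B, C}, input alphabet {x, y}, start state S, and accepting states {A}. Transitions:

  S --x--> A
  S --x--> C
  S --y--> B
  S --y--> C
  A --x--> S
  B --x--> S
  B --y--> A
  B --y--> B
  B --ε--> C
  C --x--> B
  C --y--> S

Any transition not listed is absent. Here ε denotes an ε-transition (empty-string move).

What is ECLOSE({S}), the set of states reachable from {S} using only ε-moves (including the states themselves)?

{S}

Begin with {S}.
No ε-moves leave this set, so the closure equals the set itself.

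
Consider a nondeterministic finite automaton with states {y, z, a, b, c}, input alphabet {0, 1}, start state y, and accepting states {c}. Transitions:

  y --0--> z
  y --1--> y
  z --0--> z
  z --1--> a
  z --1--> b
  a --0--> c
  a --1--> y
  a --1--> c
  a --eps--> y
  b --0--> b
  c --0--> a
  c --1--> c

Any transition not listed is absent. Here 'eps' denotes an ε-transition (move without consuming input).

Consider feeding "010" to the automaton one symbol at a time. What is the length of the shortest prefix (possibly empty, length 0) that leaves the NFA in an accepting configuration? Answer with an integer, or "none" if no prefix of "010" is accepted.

Start in {y}.
Read '0': y→{z}; now {z}.
Read '1': z→{a, b}; union {a, b}; ε-closure = {y, a, b}.
Read '0': y→{z}, a→{c}, b→{b}; now {z, b, c}.
None of the earlier sets intersect F, but {z, b, c} does.

3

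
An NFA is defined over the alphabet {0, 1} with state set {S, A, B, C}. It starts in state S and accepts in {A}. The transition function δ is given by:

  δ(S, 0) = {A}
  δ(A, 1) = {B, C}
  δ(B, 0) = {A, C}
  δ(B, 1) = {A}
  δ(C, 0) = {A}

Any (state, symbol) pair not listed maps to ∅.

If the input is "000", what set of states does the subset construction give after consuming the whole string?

∅

Start in {S}.
Read '0': S→{A}; now {A}.
Read '0': A→∅; now ∅.
The set is empty and remains empty for the remaining 1 symbol.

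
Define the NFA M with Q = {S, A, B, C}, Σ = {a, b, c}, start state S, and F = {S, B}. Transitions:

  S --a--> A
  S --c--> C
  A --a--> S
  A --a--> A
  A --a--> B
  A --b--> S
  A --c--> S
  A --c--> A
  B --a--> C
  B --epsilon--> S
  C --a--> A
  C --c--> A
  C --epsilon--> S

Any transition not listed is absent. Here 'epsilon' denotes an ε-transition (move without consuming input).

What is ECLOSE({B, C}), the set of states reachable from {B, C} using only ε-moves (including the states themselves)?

Begin with {B, C}.
ε-move C → S; add S.

{S, B, C}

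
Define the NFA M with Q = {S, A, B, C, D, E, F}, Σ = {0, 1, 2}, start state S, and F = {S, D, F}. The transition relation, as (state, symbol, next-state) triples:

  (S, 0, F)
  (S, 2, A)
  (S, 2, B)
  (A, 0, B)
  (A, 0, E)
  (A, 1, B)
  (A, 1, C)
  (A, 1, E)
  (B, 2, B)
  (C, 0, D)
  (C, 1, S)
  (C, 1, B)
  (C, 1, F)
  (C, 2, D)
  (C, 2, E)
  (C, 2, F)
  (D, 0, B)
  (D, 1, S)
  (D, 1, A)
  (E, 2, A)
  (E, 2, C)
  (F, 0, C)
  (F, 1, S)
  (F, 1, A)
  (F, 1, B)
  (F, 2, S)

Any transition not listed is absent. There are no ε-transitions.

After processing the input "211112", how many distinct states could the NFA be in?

Start in {S}.
Read '2': {S} → {A, B}.
Read '1': {A, B} → {B, C, E}.
Read '1': {B, C, E} → {S, B, F}.
Read '1': {S, B, F} → {S, A, B}.
Read '1': {S, A, B} → {B, C, E}.
Read '2': {B, C, E} → {A, B, C, D, E, F}.
That set has 6 states.

6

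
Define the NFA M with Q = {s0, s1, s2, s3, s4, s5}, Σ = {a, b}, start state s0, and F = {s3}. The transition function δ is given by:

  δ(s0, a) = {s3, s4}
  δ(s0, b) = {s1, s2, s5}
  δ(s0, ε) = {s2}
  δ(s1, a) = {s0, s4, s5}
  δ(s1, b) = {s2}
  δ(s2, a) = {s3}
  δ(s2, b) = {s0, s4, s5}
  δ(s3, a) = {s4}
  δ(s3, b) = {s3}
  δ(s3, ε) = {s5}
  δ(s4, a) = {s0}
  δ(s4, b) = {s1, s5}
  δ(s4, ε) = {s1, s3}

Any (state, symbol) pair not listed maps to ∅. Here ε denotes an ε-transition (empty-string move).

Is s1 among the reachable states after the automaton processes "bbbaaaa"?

Start: ε-closure({s0}) = {s0, s2}.
Read 'b': s0→{s1, s2, s5}, s2→{s0, s4, s5}; union {s0, s1, s2, s4, s5}; ε-closure = {s0, s1, s2, s3, s4, s5}.
Read 'b': s0→{s1, s2, s5}, s1→{s2}, s2→{s0, s4, s5}, s3→{s3}, s4→{s1, s5}, s5→∅; now {s0, s1, s2, s3, s4, s5}.
Read 'b': s0→{s1, s2, s5}, s1→{s2}, s2→{s0, s4, s5}, s3→{s3}, s4→{s1, s5}, s5→∅; now {s0, s1, s2, s3, s4, s5}.
Read 'a': s0→{s3, s4}, s1→{s0, s4, s5}, s2→{s3}, s3→{s4}, s4→{s0}, s5→∅; union {s0, s3, s4, s5}; ε-closure = {s0, s1, s2, s3, s4, s5}.
Read 'a': s0→{s3, s4}, s1→{s0, s4, s5}, s2→{s3}, s3→{s4}, s4→{s0}, s5→∅; union {s0, s3, s4, s5}; ε-closure = {s0, s1, s2, s3, s4, s5}.
Read 'a': s0→{s3, s4}, s1→{s0, s4, s5}, s2→{s3}, s3→{s4}, s4→{s0}, s5→∅; union {s0, s3, s4, s5}; ε-closure = {s0, s1, s2, s3, s4, s5}.
Read 'a': s0→{s3, s4}, s1→{s0, s4, s5}, s2→{s3}, s3→{s4}, s4→{s0}, s5→∅; union {s0, s3, s4, s5}; ε-closure = {s0, s1, s2, s3, s4, s5}.
State s1 is in {s0, s1, s2, s3, s4, s5}.

Yes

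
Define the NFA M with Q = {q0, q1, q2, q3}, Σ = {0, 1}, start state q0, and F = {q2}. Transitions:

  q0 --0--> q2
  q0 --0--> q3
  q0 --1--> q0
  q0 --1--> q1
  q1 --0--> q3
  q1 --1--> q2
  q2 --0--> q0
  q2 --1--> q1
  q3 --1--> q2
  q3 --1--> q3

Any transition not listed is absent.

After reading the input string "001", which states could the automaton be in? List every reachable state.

Start in {q0}.
Read '0': q0→{q2, q3}; now {q2, q3}.
Read '0': q2→{q0}, q3→∅; now {q0}.
Read '1': q0→{q0, q1}; now {q0, q1}.

{q0, q1}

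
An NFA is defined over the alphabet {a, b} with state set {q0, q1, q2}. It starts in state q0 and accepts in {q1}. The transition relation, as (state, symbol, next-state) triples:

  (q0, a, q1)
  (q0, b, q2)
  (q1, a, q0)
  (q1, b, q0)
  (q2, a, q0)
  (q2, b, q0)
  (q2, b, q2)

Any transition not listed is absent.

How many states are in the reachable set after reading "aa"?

Start in {q0}.
Read 'a': {q0} → {q1}.
Read 'a': {q1} → {q0}.
That set has 1 state.

1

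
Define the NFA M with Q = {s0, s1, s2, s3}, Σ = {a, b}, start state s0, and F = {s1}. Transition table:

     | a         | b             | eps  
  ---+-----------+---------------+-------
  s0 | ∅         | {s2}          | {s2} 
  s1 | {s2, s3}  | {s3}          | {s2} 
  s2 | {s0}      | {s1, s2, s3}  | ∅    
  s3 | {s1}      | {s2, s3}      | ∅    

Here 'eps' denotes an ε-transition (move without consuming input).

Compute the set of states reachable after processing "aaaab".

{s1, s2, s3}

Start: ε-closure({s0}) = {s0, s2}.
Read 'a': {s0, s2} → {s0, s2}.
Read 'a': {s0, s2} → {s0, s2}.
Read 'a': {s0, s2} → {s0, s2}.
Read 'a': {s0, s2} → {s0, s2}.
Read 'b': {s0, s2} → {s1, s2, s3}.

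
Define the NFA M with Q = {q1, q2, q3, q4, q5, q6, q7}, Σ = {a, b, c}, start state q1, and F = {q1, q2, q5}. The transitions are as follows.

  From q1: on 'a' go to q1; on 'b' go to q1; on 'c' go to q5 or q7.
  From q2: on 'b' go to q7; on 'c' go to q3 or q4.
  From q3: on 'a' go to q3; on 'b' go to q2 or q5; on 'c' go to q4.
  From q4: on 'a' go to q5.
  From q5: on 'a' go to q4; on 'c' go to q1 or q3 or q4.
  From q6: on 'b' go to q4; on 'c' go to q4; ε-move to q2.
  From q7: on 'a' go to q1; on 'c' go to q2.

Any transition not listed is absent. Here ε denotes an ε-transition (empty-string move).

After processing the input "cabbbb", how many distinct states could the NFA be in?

1

Start in {q1}.
Read 'c': q1→{q5, q7}; now {q5, q7}.
Read 'a': q5→{q4}, q7→{q1}; now {q1, q4}.
Read 'b': q1→{q1}, q4→∅; now {q1}.
Read 'b': q1→{q1}; now {q1}.
Read 'b': q1→{q1}; now {q1}.
Read 'b': q1→{q1}; now {q1}.
That set has 1 state.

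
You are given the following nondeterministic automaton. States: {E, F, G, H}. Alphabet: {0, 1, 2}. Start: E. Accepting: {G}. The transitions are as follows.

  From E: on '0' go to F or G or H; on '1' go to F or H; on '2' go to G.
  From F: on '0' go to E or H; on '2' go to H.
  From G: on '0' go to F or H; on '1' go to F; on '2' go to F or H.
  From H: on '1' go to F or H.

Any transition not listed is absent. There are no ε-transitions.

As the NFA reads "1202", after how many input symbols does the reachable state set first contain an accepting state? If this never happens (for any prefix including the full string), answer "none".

Start in {E}.
Read '1': E→{F, H}; now {F, H}.
Read '2': F→{H}, H→∅; now {H}.
Read '0': H→∅; now ∅.
The set is empty and remains empty for the remaining 1 symbol.
No reachable set along the way intersects F.

none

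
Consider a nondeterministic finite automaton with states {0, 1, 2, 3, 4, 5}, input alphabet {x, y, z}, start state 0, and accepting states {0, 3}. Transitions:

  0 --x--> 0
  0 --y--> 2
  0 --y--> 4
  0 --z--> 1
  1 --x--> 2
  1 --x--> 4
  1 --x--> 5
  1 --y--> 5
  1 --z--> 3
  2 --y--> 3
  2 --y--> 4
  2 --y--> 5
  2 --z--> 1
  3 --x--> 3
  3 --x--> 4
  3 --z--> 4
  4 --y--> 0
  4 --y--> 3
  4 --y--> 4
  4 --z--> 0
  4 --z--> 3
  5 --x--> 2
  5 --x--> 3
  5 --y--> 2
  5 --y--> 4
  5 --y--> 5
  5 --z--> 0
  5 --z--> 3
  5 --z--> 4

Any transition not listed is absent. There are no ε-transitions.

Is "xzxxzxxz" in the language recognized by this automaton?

No

Start in {0}.
Read 'x': 0→{0}; now {0}.
Read 'z': 0→{1}; now {1}.
Read 'x': 1→{2, 4, 5}; now {2, 4, 5}.
Read 'x': 2→∅, 4→∅, 5→{2, 3}; now {2, 3}.
Read 'z': 2→{1}, 3→{4}; now {1, 4}.
Read 'x': 1→{2, 4, 5}, 4→∅; now {2, 4, 5}.
Read 'x': 2→∅, 4→∅, 5→{2, 3}; now {2, 3}.
Read 'z': 2→{1}, 3→{4}; now {1, 4}.
The final set {1, 4} contains no accepting state.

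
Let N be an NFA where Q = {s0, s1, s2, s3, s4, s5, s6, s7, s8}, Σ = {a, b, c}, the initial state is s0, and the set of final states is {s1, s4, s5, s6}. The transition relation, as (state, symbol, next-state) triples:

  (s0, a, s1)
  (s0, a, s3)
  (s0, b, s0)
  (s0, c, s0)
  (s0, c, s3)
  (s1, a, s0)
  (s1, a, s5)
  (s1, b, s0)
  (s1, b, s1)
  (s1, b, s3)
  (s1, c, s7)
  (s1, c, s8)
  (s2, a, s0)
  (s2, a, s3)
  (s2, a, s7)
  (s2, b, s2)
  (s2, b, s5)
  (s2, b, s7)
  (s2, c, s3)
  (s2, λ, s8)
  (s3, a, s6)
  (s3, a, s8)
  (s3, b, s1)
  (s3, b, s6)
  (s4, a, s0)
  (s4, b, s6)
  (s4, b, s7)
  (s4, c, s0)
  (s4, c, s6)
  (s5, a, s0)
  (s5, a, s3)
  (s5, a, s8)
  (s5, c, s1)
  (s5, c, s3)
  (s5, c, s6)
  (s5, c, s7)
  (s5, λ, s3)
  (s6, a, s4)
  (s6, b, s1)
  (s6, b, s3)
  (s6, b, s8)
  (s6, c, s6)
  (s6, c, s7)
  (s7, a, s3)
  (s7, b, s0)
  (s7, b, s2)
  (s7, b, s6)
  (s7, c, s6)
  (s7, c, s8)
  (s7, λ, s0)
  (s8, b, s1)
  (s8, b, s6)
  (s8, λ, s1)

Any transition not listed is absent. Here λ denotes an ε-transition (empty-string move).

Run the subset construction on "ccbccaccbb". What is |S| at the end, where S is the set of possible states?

8

Start in {s0}.
Read 'c': {s0} → {s0, s3}.
Read 'c': {s0, s3} → {s0, s3}.
Read 'b': {s0, s3} → {s0, s1, s6}.
Read 'c': {s0, s1, s6} → {s0, s1, s3, s6, s7, s8}.
Read 'c': {s0, s1, s3, s6, s7, s8} → {s0, s1, s3, s6, s7, s8}.
Read 'a': {s0, s1, s3, s6, s7, s8} → {s0, s1, s3, s4, s5, s6, s8}.
Read 'c': {s0, s1, s3, s4, s5, s6, s8} → {s0, s1, s3, s6, s7, s8}.
Read 'c': {s0, s1, s3, s6, s7, s8} → {s0, s1, s3, s6, s7, s8}.
Read 'b': {s0, s1, s3, s6, s7, s8} → {s0, s1, s2, s3, s6, s8}.
Read 'b': {s0, s1, s2, s3, s6, s8} → {s0, s1, s2, s3, s5, s6, s7, s8}.
That set has 8 states.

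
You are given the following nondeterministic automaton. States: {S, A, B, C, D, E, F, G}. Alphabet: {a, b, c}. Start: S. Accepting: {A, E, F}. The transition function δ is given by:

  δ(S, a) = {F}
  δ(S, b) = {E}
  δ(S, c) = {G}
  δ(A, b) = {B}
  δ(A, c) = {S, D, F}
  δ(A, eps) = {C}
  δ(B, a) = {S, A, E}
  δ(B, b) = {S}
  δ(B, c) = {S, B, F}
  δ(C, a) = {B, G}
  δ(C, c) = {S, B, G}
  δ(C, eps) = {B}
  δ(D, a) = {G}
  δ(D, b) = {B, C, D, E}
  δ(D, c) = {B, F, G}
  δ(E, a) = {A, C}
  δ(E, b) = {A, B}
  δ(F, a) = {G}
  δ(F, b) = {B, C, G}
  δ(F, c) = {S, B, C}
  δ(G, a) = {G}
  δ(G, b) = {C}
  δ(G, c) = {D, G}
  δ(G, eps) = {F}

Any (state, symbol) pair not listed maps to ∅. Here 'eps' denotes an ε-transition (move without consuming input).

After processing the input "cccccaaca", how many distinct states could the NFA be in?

Start in {S}.
Read 'c': S→{G}; union {G}; ε-closure = {F, G}.
Read 'c': F→{S, B, C}, G→{D, G}; union {S, B, C, D, G}; ε-closure = {S, B, C, D, F, G}.
Read 'c': S→{G}, B→{S, B, F}, C→{S, B, G}, D→{B, F, G}, F→{S, B, C}, G→{D, G}; now {S, B, C, D, F, G}.
Read 'c': S→{G}, B→{S, B, F}, C→{S, B, G}, D→{B, F, G}, F→{S, B, C}, G→{D, G}; now {S, B, C, D, F, G}.
Read 'c': S→{G}, B→{S, B, F}, C→{S, B, G}, D→{B, F, G}, F→{S, B, C}, G→{D, G}; now {S, B, C, D, F, G}.
Read 'a': S→{F}, B→{S, A, E}, C→{B, G}, D→{G}, F→{G}, G→{G}; union {S, A, B, E, F, G}; ε-closure = {S, A, B, C, E, F, G}.
Read 'a': S→{F}, A→∅, B→{S, A, E}, C→{B, G}, E→{A, C}, F→{G}, G→{G}; now {S, A, B, C, E, F, G}.
Read 'c': S→{G}, A→{S, D, F}, B→{S, B, F}, C→{S, B, G}, E→∅, F→{S, B, C}, G→{D, G}; now {S, B, C, D, F, G}.
Read 'a': S→{F}, B→{S, A, E}, C→{B, G}, D→{G}, F→{G}, G→{G}; union {S, A, B, E, F, G}; ε-closure = {S, A, B, C, E, F, G}.
That set has 7 states.

7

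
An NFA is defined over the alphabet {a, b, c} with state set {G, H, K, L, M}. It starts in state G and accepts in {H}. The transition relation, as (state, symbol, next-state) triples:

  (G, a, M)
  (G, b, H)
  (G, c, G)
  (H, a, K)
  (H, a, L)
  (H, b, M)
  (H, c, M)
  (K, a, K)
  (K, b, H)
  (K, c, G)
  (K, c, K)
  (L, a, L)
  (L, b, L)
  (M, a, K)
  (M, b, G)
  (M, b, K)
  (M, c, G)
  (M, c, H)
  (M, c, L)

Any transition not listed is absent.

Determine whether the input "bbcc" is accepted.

Start in {G}.
Read 'b': G→{H}; now {H}.
Read 'b': H→{M}; now {M}.
Read 'c': M→{G, H, L}; now {G, H, L}.
Read 'c': G→{G}, H→{M}, L→∅; now {G, M}.
The final set {G, M} contains no accepting state.

No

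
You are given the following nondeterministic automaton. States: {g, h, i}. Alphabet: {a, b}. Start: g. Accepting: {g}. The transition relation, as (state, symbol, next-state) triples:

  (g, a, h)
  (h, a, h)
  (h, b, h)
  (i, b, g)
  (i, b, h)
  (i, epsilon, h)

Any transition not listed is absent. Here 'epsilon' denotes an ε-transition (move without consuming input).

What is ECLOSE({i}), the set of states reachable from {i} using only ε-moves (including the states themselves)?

Begin with {i}.
ε-move i → h; add h.

{h, i}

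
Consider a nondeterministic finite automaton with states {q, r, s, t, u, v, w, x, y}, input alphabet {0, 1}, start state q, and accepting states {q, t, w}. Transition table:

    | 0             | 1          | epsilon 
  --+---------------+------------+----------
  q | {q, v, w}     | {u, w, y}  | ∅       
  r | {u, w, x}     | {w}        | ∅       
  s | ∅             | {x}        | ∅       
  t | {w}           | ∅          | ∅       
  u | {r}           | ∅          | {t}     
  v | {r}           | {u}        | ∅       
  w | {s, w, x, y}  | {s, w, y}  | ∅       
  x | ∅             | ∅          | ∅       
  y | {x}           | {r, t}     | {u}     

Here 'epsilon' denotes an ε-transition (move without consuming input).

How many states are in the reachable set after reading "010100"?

Start in {q}.
Read '0': q→{q, v, w}; now {q, v, w}.
Read '1': q→{u, w, y}, v→{u}, w→{s, w, y}; union {s, u, w, y}; ε-closure = {s, t, u, w, y}.
Read '0': s→∅, t→{w}, u→{r}, w→{s, w, x, y}, y→{x}; union {r, s, w, x, y}; ε-closure = {r, s, t, u, w, x, y}.
Read '1': r→{w}, s→{x}, t→∅, u→∅, w→{s, w, y}, x→∅, y→{r, t}; union {r, s, t, w, x, y}; ε-closure = {r, s, t, u, w, x, y}.
Read '0': r→{u, w, x}, s→∅, t→{w}, u→{r}, w→{s, w, x, y}, x→∅, y→{x}; union {r, s, u, w, x, y}; ε-closure = {r, s, t, u, w, x, y}.
Read '0': r→{u, w, x}, s→∅, t→{w}, u→{r}, w→{s, w, x, y}, x→∅, y→{x}; union {r, s, u, w, x, y}; ε-closure = {r, s, t, u, w, x, y}.
That set has 7 states.

7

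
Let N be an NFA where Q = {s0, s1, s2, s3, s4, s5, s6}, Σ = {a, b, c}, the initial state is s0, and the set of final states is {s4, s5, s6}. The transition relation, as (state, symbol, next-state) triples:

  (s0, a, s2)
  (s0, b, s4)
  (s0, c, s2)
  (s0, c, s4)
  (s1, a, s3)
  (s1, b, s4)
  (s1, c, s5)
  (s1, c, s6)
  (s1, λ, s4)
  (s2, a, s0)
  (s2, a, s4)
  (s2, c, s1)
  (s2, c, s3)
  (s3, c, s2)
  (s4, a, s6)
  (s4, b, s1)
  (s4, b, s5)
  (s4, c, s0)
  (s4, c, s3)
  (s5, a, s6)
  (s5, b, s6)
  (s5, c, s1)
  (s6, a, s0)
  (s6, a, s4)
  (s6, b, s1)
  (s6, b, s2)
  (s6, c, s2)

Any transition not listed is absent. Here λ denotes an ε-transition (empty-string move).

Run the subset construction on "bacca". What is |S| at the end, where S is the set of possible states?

2

Start in {s0}.
Read 'b': s0→{s4}; now {s4}.
Read 'a': s4→{s6}; now {s6}.
Read 'c': s6→{s2}; now {s2}.
Read 'c': s2→{s1, s3}; union {s1, s3}; ε-closure = {s1, s3, s4}.
Read 'a': s1→{s3}, s3→∅, s4→{s6}; now {s3, s6}.
That set has 2 states.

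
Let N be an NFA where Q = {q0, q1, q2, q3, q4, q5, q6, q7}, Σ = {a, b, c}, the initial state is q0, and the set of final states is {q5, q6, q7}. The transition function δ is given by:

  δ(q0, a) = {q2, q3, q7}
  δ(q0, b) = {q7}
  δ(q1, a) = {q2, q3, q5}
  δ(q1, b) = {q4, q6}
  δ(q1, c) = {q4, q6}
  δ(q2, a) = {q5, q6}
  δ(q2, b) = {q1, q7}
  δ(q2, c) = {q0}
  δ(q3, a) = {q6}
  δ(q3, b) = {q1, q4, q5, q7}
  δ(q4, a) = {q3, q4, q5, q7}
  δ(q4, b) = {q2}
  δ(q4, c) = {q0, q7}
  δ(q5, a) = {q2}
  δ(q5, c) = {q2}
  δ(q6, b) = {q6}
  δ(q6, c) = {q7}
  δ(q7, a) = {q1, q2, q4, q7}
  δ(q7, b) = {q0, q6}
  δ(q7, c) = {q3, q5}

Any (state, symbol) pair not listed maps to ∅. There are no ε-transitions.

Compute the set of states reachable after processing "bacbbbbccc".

Start in {q0}.
Read 'b': q0→{q7}; now {q7}.
Read 'a': q7→{q1, q2, q4, q7}; now {q1, q2, q4, q7}.
Read 'c': q1→{q4, q6}, q2→{q0}, q4→{q0, q7}, q7→{q3, q5}; now {q0, q3, q4, q5, q6, q7}.
Read 'b': q0→{q7}, q3→{q1, q4, q5, q7}, q4→{q2}, q5→∅, q6→{q6}, q7→{q0, q6}; now {q0, q1, q2, q4, q5, q6, q7}.
Read 'b': q0→{q7}, q1→{q4, q6}, q2→{q1, q7}, q4→{q2}, q5→∅, q6→{q6}, q7→{q0, q6}; now {q0, q1, q2, q4, q6, q7}.
Read 'b': q0→{q7}, q1→{q4, q6}, q2→{q1, q7}, q4→{q2}, q6→{q6}, q7→{q0, q6}; now {q0, q1, q2, q4, q6, q7}.
Read 'b': q0→{q7}, q1→{q4, q6}, q2→{q1, q7}, q4→{q2}, q6→{q6}, q7→{q0, q6}; now {q0, q1, q2, q4, q6, q7}.
Read 'c': q0→∅, q1→{q4, q6}, q2→{q0}, q4→{q0, q7}, q6→{q7}, q7→{q3, q5}; now {q0, q3, q4, q5, q6, q7}.
Read 'c': q0→∅, q3→∅, q4→{q0, q7}, q5→{q2}, q6→{q7}, q7→{q3, q5}; now {q0, q2, q3, q5, q7}.
Read 'c': q0→∅, q2→{q0}, q3→∅, q5→{q2}, q7→{q3, q5}; now {q0, q2, q3, q5}.

{q0, q2, q3, q5}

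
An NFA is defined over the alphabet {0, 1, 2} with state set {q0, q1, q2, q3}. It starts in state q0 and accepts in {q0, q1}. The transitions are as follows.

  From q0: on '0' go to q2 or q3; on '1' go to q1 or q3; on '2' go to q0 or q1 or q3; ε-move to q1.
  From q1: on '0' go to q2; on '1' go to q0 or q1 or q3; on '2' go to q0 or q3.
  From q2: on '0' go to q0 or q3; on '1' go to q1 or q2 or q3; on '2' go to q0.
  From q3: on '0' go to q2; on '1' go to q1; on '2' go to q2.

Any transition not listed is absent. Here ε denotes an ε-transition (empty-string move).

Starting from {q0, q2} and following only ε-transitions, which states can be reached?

{q0, q1, q2}

Begin with {q0, q2}.
ε-move q0 → q1; add q1.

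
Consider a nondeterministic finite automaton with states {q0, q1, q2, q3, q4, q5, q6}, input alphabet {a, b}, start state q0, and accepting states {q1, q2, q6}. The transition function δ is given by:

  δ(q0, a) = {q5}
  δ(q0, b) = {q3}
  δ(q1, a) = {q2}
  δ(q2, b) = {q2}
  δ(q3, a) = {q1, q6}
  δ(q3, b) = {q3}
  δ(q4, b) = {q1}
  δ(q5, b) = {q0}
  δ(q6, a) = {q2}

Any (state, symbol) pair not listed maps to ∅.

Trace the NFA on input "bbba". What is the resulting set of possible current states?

{q1, q6}

Start in {q0}.
Read 'b': {q0} → {q3}.
Read 'b': {q3} → {q3}.
Read 'b': {q3} → {q3}.
Read 'a': {q3} → {q1, q6}.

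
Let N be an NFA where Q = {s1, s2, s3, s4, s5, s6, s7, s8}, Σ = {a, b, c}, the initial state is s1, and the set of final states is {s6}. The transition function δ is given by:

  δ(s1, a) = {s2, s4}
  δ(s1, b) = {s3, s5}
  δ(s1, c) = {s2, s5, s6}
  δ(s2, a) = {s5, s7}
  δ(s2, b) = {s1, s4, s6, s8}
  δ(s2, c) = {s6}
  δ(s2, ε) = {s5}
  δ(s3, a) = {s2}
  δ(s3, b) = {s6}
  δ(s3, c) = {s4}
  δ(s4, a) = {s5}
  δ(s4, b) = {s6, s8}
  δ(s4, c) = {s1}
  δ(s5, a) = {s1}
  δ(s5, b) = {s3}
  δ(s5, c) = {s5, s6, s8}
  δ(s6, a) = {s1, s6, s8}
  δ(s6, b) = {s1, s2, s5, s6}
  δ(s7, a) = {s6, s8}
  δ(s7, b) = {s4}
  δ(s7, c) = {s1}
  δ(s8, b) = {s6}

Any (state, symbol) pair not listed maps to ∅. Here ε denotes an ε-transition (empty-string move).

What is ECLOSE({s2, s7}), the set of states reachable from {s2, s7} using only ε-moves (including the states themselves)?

{s2, s5, s7}

Begin with {s2, s7}.
ε-move s2 → s5; add s5.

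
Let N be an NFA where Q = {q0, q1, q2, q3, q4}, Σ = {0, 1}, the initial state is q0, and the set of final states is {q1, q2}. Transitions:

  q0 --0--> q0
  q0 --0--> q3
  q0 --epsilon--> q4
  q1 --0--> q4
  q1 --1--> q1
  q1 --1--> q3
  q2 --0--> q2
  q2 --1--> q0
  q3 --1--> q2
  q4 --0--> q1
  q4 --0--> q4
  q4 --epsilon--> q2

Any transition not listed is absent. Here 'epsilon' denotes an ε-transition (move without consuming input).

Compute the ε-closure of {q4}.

Begin with {q4}.
ε-move q4 → q2; add q2.

{q2, q4}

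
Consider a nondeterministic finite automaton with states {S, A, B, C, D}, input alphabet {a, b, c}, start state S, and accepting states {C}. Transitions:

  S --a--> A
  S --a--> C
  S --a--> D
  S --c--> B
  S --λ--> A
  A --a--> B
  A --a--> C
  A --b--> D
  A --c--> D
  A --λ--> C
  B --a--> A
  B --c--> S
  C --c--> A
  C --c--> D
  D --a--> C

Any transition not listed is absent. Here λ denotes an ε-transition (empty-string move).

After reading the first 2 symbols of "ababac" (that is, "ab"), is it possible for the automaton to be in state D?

Start: ε-closure({S}) = {S, A, C}.
Read 'a': S→{A, C, D}, A→{B, C}, C→∅; now {A, B, C, D}.
Read 'b': A→{D}, B→∅, C→∅, D→∅; now {D}.
State D is in {D}.

Yes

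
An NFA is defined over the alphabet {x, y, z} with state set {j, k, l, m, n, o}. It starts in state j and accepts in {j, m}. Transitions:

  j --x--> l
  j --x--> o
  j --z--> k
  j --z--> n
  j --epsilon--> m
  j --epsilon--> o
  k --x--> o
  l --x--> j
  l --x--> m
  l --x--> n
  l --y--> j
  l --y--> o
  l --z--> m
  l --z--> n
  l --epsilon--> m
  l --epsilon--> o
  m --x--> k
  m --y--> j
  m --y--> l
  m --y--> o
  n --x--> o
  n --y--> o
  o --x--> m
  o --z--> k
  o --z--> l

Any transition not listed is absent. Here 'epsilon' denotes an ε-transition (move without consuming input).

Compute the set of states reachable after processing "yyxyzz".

Start: ε-closure({j}) = {j, m, o}.
Read 'y': {j, m, o} → {j, l, m, o}.
Read 'y': {j, l, m, o} → {j, l, m, o}.
Read 'x': {j, l, m, o} → {j, k, l, m, n, o}.
Read 'y': {j, k, l, m, n, o} → {j, l, m, o}.
Read 'z': {j, l, m, o} → {k, l, m, n, o}.
Read 'z': {k, l, m, n, o} → {k, l, m, n, o}.

{k, l, m, n, o}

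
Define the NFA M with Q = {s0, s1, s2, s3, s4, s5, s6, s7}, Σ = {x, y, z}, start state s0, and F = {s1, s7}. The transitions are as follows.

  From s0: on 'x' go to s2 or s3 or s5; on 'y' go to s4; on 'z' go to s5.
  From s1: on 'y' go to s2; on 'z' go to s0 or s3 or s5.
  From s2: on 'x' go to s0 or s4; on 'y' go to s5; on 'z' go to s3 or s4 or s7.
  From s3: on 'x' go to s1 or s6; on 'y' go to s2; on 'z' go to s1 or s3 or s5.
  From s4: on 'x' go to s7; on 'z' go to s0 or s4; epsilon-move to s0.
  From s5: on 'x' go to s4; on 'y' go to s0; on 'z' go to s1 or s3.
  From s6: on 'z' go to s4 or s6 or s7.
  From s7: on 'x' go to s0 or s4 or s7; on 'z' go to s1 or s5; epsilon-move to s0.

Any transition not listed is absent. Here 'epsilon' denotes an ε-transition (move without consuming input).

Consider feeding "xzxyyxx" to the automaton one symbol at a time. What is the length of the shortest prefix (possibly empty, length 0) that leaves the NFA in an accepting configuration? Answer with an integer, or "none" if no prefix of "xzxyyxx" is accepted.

Start in {s0}.
Read 'x': {s0} → {s2, s3, s5}.
Read 'z': {s2, s3, s5} → {s0, s1, s3, s4, s5, s7}.
None of the earlier sets intersect F, but {s0, s1, s3, s4, s5, s7} does.

2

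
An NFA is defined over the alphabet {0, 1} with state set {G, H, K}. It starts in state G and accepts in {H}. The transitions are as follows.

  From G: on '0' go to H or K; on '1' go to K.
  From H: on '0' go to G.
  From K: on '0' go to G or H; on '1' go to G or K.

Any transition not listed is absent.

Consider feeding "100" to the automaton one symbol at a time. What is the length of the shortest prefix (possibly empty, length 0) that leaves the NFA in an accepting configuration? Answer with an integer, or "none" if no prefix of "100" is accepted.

2

Start in {G}.
Read '1': {G} → {K}.
Read '0': {K} → {G, H}.
None of the earlier sets intersect F, but {G, H} does.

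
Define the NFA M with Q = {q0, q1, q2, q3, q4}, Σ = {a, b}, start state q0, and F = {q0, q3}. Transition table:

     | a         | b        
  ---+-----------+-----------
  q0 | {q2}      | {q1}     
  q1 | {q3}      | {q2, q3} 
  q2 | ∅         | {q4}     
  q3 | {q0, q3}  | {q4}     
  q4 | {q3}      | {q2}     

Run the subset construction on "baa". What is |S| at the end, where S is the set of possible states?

2

Start in {q0}.
Read 'b': q0→{q1}; now {q1}.
Read 'a': q1→{q3}; now {q3}.
Read 'a': q3→{q0, q3}; now {q0, q3}.
That set has 2 states.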